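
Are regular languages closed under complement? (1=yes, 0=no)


Regular languages are closed under all standard operations:
- Union: Yes (product construction)
- Intersection: Yes (product construction)
- Complement: Yes (swap accept/reject)
- Concatenation: Yes (NFA construction)
Operation: complement -> Closed

1


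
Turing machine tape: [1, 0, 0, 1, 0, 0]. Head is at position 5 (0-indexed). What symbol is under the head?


Tape: [1, 0, 0, 1, 0, 0]
Positions: 0 1 2 3 4 5
Values:    1 0 0 1 0 0
Head at position 5
tape[5] = 0

0


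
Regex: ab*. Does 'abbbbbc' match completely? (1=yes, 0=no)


Pattern: ab*
String: 'abbbbbc'
Pattern requires: exactly one 'a' followed by zero or more 'b's
First char is 'a' -> OK
Rest 'bbbbbc': all b's? No
Result: 0

0


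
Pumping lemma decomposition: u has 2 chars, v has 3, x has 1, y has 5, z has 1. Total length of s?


|s| = |u| + |v| + |x| + |y| + |z|
= 2 + 3 + 1 + 5 + 1
= 5 + 1 + 6
= 6 + 6
= 12

12


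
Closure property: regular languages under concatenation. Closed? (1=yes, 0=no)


Regular languages are closed under:
- Union (DFA product construction)
- Intersection (DFA product construction)
- Complement (swap accept/reject states)
- Concatenation (NFA construction)
- Kleene star (NFA construction)
concatenation is in this list
Therefore: closed

1


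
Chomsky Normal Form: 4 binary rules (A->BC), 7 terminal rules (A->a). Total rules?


CNF allows two rule forms:
  A -> BC (binary): 4 rules
  A -> a (terminal): 7 rules
Total = 4 + 7 = 11

11


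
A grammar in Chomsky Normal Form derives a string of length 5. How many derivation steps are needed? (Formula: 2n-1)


Chomsky Normal Form derivation:
String length n = 5
Each step either:
  - Splits a nonterminal into two (n-1 such steps)
  - Converts a nonterminal to terminal (n such steps)
Total = (n-1) + n = 2n - 1
= 2(5) - 1
= 10 - 1
= 9

9


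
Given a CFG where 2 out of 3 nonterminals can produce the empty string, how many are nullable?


Nonterminals: {S, A, B}
A nonterminal is nullable if it can derive epsilon
Counting nullable nonterminals: 2
Total nullable = 2

2


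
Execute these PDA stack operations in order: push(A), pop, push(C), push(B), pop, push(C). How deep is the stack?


Tracing stack operations:
  push(A) -> stack = [A], depth=1
  pop -> removed A, stack = [], depth=0
  push(C) -> stack = [C], depth=1
  push(B) -> stack = [C,B], depth=2
  pop -> removed B, stack = [C], depth=1
  push(C) -> stack = [C,C], depth=2
Final depth = 2

2


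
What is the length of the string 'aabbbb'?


String: 'aabbbb'
Counting characters:
  'a' appears 2 time(s)
  'b' appears 4 time(s)
Total length = 2 + 4 = 6

6


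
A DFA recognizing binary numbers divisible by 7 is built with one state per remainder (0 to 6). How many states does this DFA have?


Divisibility by 7 is tracked via the remainder mod 7: 0, 1, ..., 6
The construction assigns one state to each remainder
Number of remainders = 7

7


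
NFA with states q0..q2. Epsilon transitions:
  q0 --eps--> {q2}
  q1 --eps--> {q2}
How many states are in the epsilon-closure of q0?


Starting from q0
Initialize closure = {q0}
Follow epsilon from q0 -> add q2
Final closure: {q0, q2}
Size = 2

2


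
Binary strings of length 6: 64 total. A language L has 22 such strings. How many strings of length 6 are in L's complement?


Alphabet: {0,1}
String length: 6
Total strings of length 6 = 2^6 = 64
Strings in L = 22
Complement = total - |L|
= 64 - 22
= 42

42


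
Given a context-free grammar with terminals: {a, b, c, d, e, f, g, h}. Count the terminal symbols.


Terminal symbols: a, b, c, d, e, f, g, h
Counting each: a (#1), b (#2), c (#3), d (#4), e (#5), f (#6), g (#7), h (#8)
Total = 8

8


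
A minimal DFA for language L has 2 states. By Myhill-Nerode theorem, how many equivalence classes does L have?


Myhill-Nerode theorem:
Number of equivalence classes = number of states in minimal DFA
Minimal DFA states = 2
Therefore equivalence classes = 2

2


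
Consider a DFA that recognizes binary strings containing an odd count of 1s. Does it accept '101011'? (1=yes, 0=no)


DFA has 2 states: q_even (start, accept=no) and q_odd
Processing string '101011' character by character:
  Position 0: read '1', 1-count=1 -> q_odd
  Position 1: read '0', 1-count=1 -> q_odd (no change)
  Position 2: read '1', 1-count=2 -> q_even
  Position 3: read '0', 1-count=2 -> q_even (no change)
  Position 4: read '1', 1-count=3 -> q_odd
  Position 5: read '1', 1-count=4 -> q_even
Final state: q_even, total 1s = 4 (even); the DFA requires an odd count -> reject

0


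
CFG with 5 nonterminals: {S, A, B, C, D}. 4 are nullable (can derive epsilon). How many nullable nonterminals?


Nonterminals: {S, A, B, C, D}
A nonterminal is nullable if it can derive epsilon
Counting nullable nonterminals: 4
Total nullable = 4

4


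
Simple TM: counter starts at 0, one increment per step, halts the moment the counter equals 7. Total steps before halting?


Counter starts at 0. Counting sequence:
  Step 1: counter = 1
  Step 2: counter = 2
  Step 3: counter = 3
  Step 4: counter = 4
  Step 5: counter = 5
  Step 6: counter = 6
  Step 7: counter = 7
Counter reached 7 -> halt
Total steps = 7

7


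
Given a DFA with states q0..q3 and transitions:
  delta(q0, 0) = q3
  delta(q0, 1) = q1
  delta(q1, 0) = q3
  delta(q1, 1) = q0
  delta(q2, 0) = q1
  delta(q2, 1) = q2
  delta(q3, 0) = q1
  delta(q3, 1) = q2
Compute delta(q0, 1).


Looking up transition function:
delta(q0, 1) in the table
Row: q0, Column: 1
Result: q1

q1


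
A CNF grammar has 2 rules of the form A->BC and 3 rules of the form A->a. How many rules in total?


CNF allows two rule forms:
  A -> BC (binary): 2 rules
  A -> a (terminal): 3 rules
Total = 2 + 3 = 5

5


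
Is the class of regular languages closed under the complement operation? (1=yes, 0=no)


Regular languages are closed under:
- Union (DFA product construction)
- Intersection (DFA product construction)
- Complement (swap accept/reject states)
- Concatenation (NFA construction)
- Kleene star (NFA construction)
complement is in this list
Therefore: closed

1


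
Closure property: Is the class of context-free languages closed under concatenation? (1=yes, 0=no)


CFL closure properties:
  Closed under: union, concatenation, Kleene star
  NOT closed under: intersection, complement
Operation 'concatenation' is in closed list -> Yes (closed)

1


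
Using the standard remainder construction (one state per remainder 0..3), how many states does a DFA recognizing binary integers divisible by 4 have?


Divisibility by 4 is tracked via the remainder mod 4: 0, 1, ..., 3
The construction assigns one state to each remainder
Number of remainders = 4

4


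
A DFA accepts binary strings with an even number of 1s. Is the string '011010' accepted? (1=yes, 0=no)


DFA has 2 states: q_even (start, accept=yes) and q_odd
Processing string '011010' character by character:
  Position 0: read '0', 1-count=0 -> q_even (no change)
  Position 1: read '1', 1-count=1 -> q_odd
  Position 2: read '1', 1-count=2 -> q_even
  Position 3: read '0', 1-count=2 -> q_even (no change)
  Position 4: read '1', 1-count=3 -> q_odd
  Position 5: read '0', 1-count=3 -> q_odd (no change)
Final state: q_odd, total 1s = 3 (odd); the DFA requires an even count -> reject

0


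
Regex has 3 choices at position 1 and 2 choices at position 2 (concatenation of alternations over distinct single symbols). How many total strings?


First group: 3 alternatives
Second group: 2 alternatives
Concatenation: each choice from group 1 pairs with each from group 2
Total = 3 x 2 = 6

6


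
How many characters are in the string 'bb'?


String: 'bb'
Counting characters:
  'b' appears 2 time(s)
Total length = 0 + 2 = 2

2


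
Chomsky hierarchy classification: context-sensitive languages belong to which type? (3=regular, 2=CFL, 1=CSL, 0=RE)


Chomsky hierarchy levels:
  Type 3: Regular (DFA/NFA/regex)
  Type 2: Context-free (PDA)
  Type 1: Context-sensitive
  Type 0: Recursively enumerable (TM)
'context-sensitive' corresponds to Type 1

1


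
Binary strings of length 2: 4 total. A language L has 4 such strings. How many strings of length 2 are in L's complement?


Alphabet: {0,1}
String length: 2
Total strings of length 2 = 2^2 = 4
Strings in L = 4
Complement = total - |L|
= 4 - 4
= 0

0


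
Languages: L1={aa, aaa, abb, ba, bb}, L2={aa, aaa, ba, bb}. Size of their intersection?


L1 = {aa, aaa, abb, ba, bb}
L2 = {aa, aaa, ba, bb}
Checking each string in L1 against L2:
  'aa': in L2? Yes
  'aaa': in L2? Yes
  'abb': in L2? No
  'ba': in L2? Yes
  'bb': in L2? Yes
Intersection = {aa, aaa, ba, bb}
|L1 ∩ L2| = 4

4


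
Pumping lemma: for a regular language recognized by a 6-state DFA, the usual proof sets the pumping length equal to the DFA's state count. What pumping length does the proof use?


Pumping lemma for regular languages (standard proof):
Take p = |Q|, the number of DFA states.
Any string of length >= |Q| passes through |Q|+1 states while reading its first |Q| symbols,
so by pigeonhole some state repeats, giving the loop that can be pumped.
Here |Q| = 6
Therefore the proof uses p = 6

6


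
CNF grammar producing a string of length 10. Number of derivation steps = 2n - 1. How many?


Chomsky Normal Form derivation:
String length n = 10
Each step either:
  - Splits a nonterminal into two (n-1 such steps)
  - Converts a nonterminal to terminal (n such steps)
Total = (n-1) + n = 2n - 1
= 2(10) - 1
= 20 - 1
= 19

19


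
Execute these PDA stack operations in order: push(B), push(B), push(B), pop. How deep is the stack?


Tracing stack operations:
  push(B) -> stack = [B], depth=1
  push(B) -> stack = [B,B], depth=2
  push(B) -> stack = [B,B,B], depth=3
  pop -> removed B, stack = [B,B], depth=2
Final depth = 2

2


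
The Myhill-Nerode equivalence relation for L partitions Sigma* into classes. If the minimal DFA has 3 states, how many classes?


Myhill-Nerode theorem:
Number of equivalence classes = number of states in minimal DFA
Minimal DFA states = 3
Therefore equivalence classes = 3

3


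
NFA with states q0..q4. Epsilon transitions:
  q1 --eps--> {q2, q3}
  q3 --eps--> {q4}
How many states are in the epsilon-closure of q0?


Starting from q0
Initialize closure = {q0}
q0 has no outgoing epsilon transitions -> nothing to add
Final closure: {q0}
Size = 1

1


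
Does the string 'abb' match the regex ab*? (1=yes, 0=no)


Pattern: ab*
String: 'abb'
Pattern requires: exactly one 'a' followed by zero or more 'b's
First char is 'a' -> OK
Rest 'bb': all b's? Yes
Result: 1

1


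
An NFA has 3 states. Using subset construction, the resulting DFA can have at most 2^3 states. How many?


NFA has 3 states
Subset construction: each DFA state = subset of NFA states
Maximum subsets = 2^3
2^3 = 8

8


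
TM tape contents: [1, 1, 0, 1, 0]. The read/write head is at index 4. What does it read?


Tape: [1, 1, 0, 1, 0]
Positions: 0 1 2 3 4
Values:    1 1 0 1 0
Head at position 4
tape[4] = 0

0


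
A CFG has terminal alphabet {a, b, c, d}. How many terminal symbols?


Terminal symbols: a, b, c, d
Counting each: a (#1), b (#2), c (#3), d (#4)
Total = 4

4


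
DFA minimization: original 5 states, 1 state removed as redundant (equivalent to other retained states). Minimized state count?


Original DFA: 5 states
Redundant states removed: 1
Minimized states = original - removed
= 5 - 1
= 4

4


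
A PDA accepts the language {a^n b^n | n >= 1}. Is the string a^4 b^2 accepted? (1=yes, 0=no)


Language requires equal numbers of a's and b's
PDA pushes for each 'a', pops for each 'b'
Number of a's = 4
Number of b's = 2
4 != 2 -> Reject

0


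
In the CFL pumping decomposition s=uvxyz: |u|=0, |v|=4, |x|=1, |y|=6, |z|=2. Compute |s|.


|s| = |u| + |v| + |x| + |y| + |z|
= 0 + 4 + 1 + 6 + 2
= 4 + 1 + 8
= 5 + 8
= 13

13


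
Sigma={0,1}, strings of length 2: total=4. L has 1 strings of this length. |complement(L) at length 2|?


Alphabet: {0,1}
String length: 2
Total strings of length 2 = 2^2 = 4
Strings in L = 1
Complement = total - |L|
= 4 - 1
= 3

3


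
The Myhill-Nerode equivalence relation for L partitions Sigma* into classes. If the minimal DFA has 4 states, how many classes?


Myhill-Nerode theorem:
Number of equivalence classes = number of states in minimal DFA
Minimal DFA states = 4
Therefore equivalence classes = 4

4


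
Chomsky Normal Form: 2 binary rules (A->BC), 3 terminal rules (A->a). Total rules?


CNF allows two rule forms:
  A -> BC (binary): 2 rules
  A -> a (terminal): 3 rules
Total = 2 + 3 = 5

5


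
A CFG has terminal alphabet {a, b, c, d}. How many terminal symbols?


Terminal symbols: a, b, c, d
Counting each: a (#1), b (#2), c (#3), d (#4)
Total = 4

4


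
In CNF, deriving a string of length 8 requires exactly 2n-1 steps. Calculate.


Chomsky Normal Form derivation:
String length n = 8
Each step either:
  - Splits a nonterminal into two (n-1 such steps)
  - Converts a nonterminal to terminal (n such steps)
Total = (n-1) + n = 2n - 1
= 2(8) - 1
= 16 - 1
= 15

15


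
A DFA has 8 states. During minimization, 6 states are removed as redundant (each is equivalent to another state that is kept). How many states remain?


Original DFA: 8 states
Redundant states removed: 6
Minimized states = original - removed
= 8 - 6
= 2

2


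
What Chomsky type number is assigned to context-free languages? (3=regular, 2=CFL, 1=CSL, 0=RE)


Chomsky hierarchy levels:
  Type 3: Regular (DFA/NFA/regex)
  Type 2: Context-free (PDA)
  Type 1: Context-sensitive
  Type 0: Recursively enumerable (TM)
'context-free' corresponds to Type 2

2


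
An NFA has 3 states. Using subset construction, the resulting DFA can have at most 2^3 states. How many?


NFA has 3 states
Subset construction: each DFA state = subset of NFA states
Maximum subsets = 2^3
2^3 = 8

8


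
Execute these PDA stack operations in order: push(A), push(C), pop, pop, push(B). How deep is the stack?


Tracing stack operations:
  push(A) -> stack = [A], depth=1
  push(C) -> stack = [A,C], depth=2
  pop -> removed C, stack = [A], depth=1
  pop -> removed A, stack = [], depth=0
  push(B) -> stack = [B], depth=1
Final depth = 1

1


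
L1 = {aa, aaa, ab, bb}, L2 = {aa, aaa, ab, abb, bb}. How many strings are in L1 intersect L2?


L1 = {aa, aaa, ab, bb}
L2 = {aa, aaa, ab, abb, bb}
Checking each string in L1 against L2:
  'aa': in L2? Yes
  'aaa': in L2? Yes
  'ab': in L2? Yes
  'bb': in L2? Yes
Intersection = {aa, aaa, ab, bb}
|L1 ∩ L2| = 4

4


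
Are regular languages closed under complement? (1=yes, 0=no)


Regular languages are closed under all standard operations:
- Union: Yes (product construction)
- Intersection: Yes (product construction)
- Complement: Yes (swap accept/reject)
- Concatenation: Yes (NFA construction)
Operation: complement -> Closed

1


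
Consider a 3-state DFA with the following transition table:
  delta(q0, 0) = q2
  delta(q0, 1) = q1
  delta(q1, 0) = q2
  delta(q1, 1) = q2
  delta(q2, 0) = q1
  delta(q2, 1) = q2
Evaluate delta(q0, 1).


Looking up transition function:
delta(q0, 1) in the table
Row: q0, Column: 1
Result: q1

q1


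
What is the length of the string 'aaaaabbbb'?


String: 'aaaaabbbb'
Counting characters:
  'a' appears 5 time(s)
  'b' appears 4 time(s)
Total length = 5 + 4 = 9

9


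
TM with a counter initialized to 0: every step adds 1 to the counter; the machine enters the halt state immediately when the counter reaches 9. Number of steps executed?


Counter starts at 0. Counting sequence:
  Step 1: counter = 1
  Step 2: counter = 2
  Step 3: counter = 3
  Step 4: counter = 4
  Step 5: counter = 5
  Step 6: counter = 6
  ...
  Step 9: counter = 9
Counter reached 9 -> halt
Total steps = 9

9


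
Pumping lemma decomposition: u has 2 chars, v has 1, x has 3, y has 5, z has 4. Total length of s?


|s| = |u| + |v| + |x| + |y| + |z|
= 2 + 1 + 3 + 5 + 4
= 3 + 3 + 9
= 6 + 9
= 15

15


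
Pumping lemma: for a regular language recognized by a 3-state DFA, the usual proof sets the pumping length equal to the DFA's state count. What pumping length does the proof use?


Pumping lemma for regular languages (standard proof):
Take p = |Q|, the number of DFA states.
Any string of length >= |Q| passes through |Q|+1 states while reading its first |Q| symbols,
so by pigeonhole some state repeats, giving the loop that can be pumped.
Here |Q| = 3
Therefore the proof uses p = 3

3


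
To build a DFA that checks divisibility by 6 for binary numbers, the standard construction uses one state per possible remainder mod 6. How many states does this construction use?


Divisibility by 6 is tracked via the remainder mod 6: 0, 1, ..., 5
The construction assigns one state to each remainder
Number of remainders = 6

6


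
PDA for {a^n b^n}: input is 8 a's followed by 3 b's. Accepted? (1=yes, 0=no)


Language requires equal numbers of a's and b's
PDA pushes for each 'a', pops for each 'b'
Number of a's = 8
Number of b's = 3
8 != 3 -> Reject

0


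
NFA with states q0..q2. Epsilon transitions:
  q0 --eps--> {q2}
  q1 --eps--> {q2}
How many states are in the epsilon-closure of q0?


Starting from q0
Initialize closure = {q0}
Follow epsilon from q0 -> add q2
Final closure: {q0, q2}
Size = 2

2


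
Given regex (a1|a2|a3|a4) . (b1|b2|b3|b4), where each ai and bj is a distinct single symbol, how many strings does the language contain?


First group: 4 alternatives
Second group: 4 alternatives
Concatenation: each choice from group 1 pairs with each from group 2
Total = 4 x 4 = 16

16


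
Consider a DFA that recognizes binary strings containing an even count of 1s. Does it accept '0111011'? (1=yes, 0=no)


DFA has 2 states: q_even (start, accept=yes) and q_odd
Processing string '0111011' character by character:
  Position 0: read '0', 1-count=0 -> q_even (no change)
  Position 1: read '1', 1-count=1 -> q_odd
  Position 2: read '1', 1-count=2 -> q_even
  Position 3: read '1', 1-count=3 -> q_odd
  Position 4: read '0', 1-count=3 -> q_odd (no change)
  Position 5: read '1', 1-count=4 -> q_even
  Position 6: read '1', 1-count=5 -> q_odd
Final state: q_odd, total 1s = 5 (odd); the DFA requires an even count -> reject

0


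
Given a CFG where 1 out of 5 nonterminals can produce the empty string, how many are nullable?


Nonterminals: {S, A, B, C, D}
A nonterminal is nullable if it can derive epsilon
Counting nullable nonterminals: 1
Total nullable = 1

1


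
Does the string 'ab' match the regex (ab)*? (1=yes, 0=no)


Pattern: (ab)*
String: 'ab'
Pattern requires: zero or more repetitions of 'ab'
Pairs: ['ab']
All pairs are 'ab'? Yes
Result: 1

1


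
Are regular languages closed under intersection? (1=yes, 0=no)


Regular languages are closed under:
- Union (DFA product construction)
- Intersection (DFA product construction)
- Complement (swap accept/reject states)
- Concatenation (NFA construction)
- Kleene star (NFA construction)
intersection is in this list
Therefore: closed

1


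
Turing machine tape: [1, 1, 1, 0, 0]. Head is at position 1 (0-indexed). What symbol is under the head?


Tape: [1, 1, 1, 0, 0]
Positions: 0 1 2 3 4
Values:    1 1 1 0 0
Head at position 1
tape[1] = 1

1


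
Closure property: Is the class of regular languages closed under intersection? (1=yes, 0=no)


Regular languages are closed under all standard operations:
- Union: Yes (product construction)
- Intersection: Yes (product construction)
- Complement: Yes (swap accept/reject)
- Concatenation: Yes (NFA construction)
Operation: intersection -> Closed

1


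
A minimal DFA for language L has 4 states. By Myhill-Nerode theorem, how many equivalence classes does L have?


Myhill-Nerode theorem:
Number of equivalence classes = number of states in minimal DFA
Minimal DFA states = 4
Therefore equivalence classes = 4

4


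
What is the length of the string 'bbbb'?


String: 'bbbb'
Counting characters:
  'b' appears 4 time(s)
Total length = 0 + 4 = 4

4


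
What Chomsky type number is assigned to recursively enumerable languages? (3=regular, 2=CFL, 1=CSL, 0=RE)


Chomsky hierarchy levels:
  Type 3: Regular (DFA/NFA/regex)
  Type 2: Context-free (PDA)
  Type 1: Context-sensitive
  Type 0: Recursively enumerable (TM)
'recursively enumerable' corresponds to Type 0

0


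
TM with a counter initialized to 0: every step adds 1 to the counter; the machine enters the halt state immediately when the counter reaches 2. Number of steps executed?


Counter starts at 0. Counting sequence:
  Step 1: counter = 1
  Step 2: counter = 2
Counter reached 2 -> halt
Total steps = 2

2


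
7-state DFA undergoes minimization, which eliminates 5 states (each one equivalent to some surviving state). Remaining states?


Original DFA: 7 states
Redundant states removed: 5
Minimized states = original - removed
= 7 - 5
= 2

2


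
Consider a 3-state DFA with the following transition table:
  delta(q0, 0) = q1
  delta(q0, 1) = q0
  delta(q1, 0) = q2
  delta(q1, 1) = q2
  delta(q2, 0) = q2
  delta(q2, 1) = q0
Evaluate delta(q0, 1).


Looking up transition function:
delta(q0, 1) in the table
Row: q0, Column: 1
Result: q0

q0


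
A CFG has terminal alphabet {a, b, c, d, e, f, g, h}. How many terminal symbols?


Terminal symbols: a, b, c, d, e, f, g, h
Counting each: a (#1), b (#2), c (#3), d (#4), e (#5), f (#6), g (#7), h (#8)
Total = 8

8


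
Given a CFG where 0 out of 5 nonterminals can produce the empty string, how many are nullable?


Nonterminals: {S, A, B, C, D}
A nonterminal is nullable if it can derive epsilon
Counting nullable nonterminals: 0
Total nullable = 0

0


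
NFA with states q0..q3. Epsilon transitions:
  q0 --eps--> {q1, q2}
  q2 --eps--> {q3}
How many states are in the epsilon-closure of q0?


Starting from q0
Initialize closure = {q0}
Follow epsilon from q0 -> add q1
Follow epsilon from q0 -> add q2
Follow epsilon from q2 -> add q3
Final closure: {q0, q1, q2, q3}
Size = 4

4


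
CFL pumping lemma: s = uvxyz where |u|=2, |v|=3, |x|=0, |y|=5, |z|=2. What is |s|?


|s| = |u| + |v| + |x| + |y| + |z|
= 2 + 3 + 0 + 5 + 2
= 5 + 0 + 7
= 5 + 7
= 12

12


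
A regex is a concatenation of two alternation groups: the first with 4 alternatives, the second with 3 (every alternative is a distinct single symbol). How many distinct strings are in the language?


First group: 4 alternatives
Second group: 3 alternatives
Concatenation: each choice from group 1 pairs with each from group 2
Total = 4 x 3 = 12

12


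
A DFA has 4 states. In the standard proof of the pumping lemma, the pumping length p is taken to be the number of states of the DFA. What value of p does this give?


Pumping lemma for regular languages (standard proof):
Take p = |Q|, the number of DFA states.
Any string of length >= |Q| passes through |Q|+1 states while reading its first |Q| symbols,
so by pigeonhole some state repeats, giving the loop that can be pumped.
Here |Q| = 4
Therefore the proof uses p = 4

4


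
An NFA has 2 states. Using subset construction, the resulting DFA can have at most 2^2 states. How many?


NFA has 2 states
Subset construction: each DFA state = subset of NFA states
Maximum subsets = 2^2
2^2 = 4

4


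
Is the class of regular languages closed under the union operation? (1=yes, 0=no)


Regular languages are closed under:
- Union (DFA product construction)
- Intersection (DFA product construction)
- Complement (swap accept/reject states)
- Concatenation (NFA construction)
- Kleene star (NFA construction)
union is in this list
Therefore: closed

1


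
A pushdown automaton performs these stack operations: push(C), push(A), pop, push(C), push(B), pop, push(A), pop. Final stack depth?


Tracing stack operations:
  push(C) -> stack = [C], depth=1
  push(A) -> stack = [C,A], depth=2
  pop -> removed A, stack = [C], depth=1
  push(C) -> stack = [C,C], depth=2
  push(B) -> stack = [C,C,B], depth=3
  pop -> removed B, stack = [C,C], depth=2
  push(A) -> stack = [C,C,A], depth=3
  pop -> removed A, stack = [C,C], depth=2
Final depth = 2

2


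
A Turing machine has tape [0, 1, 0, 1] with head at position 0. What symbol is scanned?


Tape: [0, 1, 0, 1]
Positions: 0 1 2 3
Values:    0 1 0 1
Head at position 0
tape[0] = 0

0


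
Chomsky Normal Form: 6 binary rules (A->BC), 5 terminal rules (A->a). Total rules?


CNF allows two rule forms:
  A -> BC (binary): 6 rules
  A -> a (terminal): 5 rules
Total = 6 + 5 = 11

11


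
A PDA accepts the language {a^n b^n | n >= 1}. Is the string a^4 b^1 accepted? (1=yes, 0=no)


Language requires equal numbers of a's and b's
PDA pushes for each 'a', pops for each 'b'
Number of a's = 4
Number of b's = 1
4 != 1 -> Reject

0


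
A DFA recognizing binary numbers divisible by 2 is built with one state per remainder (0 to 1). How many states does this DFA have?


Divisibility by 2 is tracked via the remainder mod 2: 0, 1, ..., 1
The construction assigns one state to each remainder
Number of remainders = 2

2


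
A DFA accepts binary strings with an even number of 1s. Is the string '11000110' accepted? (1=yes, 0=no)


DFA has 2 states: q_even (start, accept=yes) and q_odd
Processing string '11000110' character by character:
  Position 0: read '1', 1-count=1 -> q_odd
  Position 1: read '1', 1-count=2 -> q_even
  Position 2: read '0', 1-count=2 -> q_even (no change)
  Position 3: read '0', 1-count=2 -> q_even (no change)
  Position 4: read '0', 1-count=2 -> q_even (no change)
  Position 5: read '1', 1-count=3 -> q_odd
  Position 6: read '1', 1-count=4 -> q_even
  Position 7: read '0', 1-count=4 -> q_even (no change)
Final state: q_even, total 1s = 4 (even); the DFA requires an even count -> accept

1


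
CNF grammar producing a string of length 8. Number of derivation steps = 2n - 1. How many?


Chomsky Normal Form derivation:
String length n = 8
Each step either:
  - Splits a nonterminal into two (n-1 such steps)
  - Converts a nonterminal to terminal (n such steps)
Total = (n-1) + n = 2n - 1
= 2(8) - 1
= 16 - 1
= 15

15


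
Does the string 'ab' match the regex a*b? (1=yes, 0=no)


Pattern: a*b
String: 'ab'
Pattern requires: zero or more 'a's followed by exactly one 'b'
Found 1 leading 'a's
Remaining: 'b'
Remaining is exactly 'b' -> match
Result: 1

1


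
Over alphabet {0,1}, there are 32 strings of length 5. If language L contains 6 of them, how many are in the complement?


Alphabet: {0,1}
String length: 5
Total strings of length 5 = 2^5 = 32
Strings in L = 6
Complement = total - |L|
= 32 - 6
= 26

26


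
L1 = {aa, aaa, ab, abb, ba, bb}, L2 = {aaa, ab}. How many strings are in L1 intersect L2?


L1 = {aa, aaa, ab, abb, ba, bb}
L2 = {aaa, ab}
Checking each string in L1 against L2:
  'aa': in L2? No
  'aaa': in L2? Yes
  'ab': in L2? Yes
  'abb': in L2? No
  'ba': in L2? No
  'bb': in L2? No
Intersection = {aaa, ab}
|L1 ∩ L2| = 2

2


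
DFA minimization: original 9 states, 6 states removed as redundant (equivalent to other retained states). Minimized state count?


Original DFA: 9 states
Redundant states removed: 6
Minimized states = original - removed
= 9 - 6
= 3

3


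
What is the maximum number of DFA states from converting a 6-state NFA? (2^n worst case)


NFA has 6 states
Subset construction: each DFA state = subset of NFA states
Maximum subsets = 2^6
2^6 = 64

64


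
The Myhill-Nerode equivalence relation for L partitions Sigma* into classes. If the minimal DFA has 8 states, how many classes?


Myhill-Nerode theorem:
Number of equivalence classes = number of states in minimal DFA
Minimal DFA states = 8
Therefore equivalence classes = 8

8


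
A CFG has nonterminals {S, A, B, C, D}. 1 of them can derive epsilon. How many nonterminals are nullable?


Nonterminals: {S, A, B, C, D}
A nonterminal is nullable if it can derive epsilon
Counting nullable nonterminals: 1
Total nullable = 1

1


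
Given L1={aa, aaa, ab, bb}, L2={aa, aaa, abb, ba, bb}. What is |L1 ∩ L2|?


L1 = {aa, aaa, ab, bb}
L2 = {aa, aaa, abb, ba, bb}
Checking each string in L1 against L2:
  'aa': in L2? Yes
  'aaa': in L2? Yes
  'ab': in L2? No
  'bb': in L2? Yes
Intersection = {aa, aaa, bb}
|L1 ∩ L2| = 3

3


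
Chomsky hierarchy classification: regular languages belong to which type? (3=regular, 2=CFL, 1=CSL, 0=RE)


Chomsky hierarchy levels:
  Type 3: Regular (DFA/NFA/regex)
  Type 2: Context-free (PDA)
  Type 1: Context-sensitive
  Type 0: Recursively enumerable (TM)
'regular' corresponds to Type 3

3


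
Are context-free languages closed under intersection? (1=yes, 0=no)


CFL closure properties:
  Closed under: union, concatenation, Kleene star
  NOT closed under: intersection, complement
Operation 'intersection' is in not-closed list -> No (not closed)

0


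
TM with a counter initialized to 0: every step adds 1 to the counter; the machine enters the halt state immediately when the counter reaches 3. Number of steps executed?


Counter starts at 0. Counting sequence:
  Step 1: counter = 1
  Step 2: counter = 2
  Step 3: counter = 3
Counter reached 3 -> halt
Total steps = 3

3


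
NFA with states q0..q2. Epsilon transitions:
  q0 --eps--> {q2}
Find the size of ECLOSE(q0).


Starting from q0
Initialize closure = {q0}
Follow epsilon from q0 -> add q2
Final closure: {q0, q2}
Size = 2

2


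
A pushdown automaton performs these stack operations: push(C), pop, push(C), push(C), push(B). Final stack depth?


Tracing stack operations:
  push(C) -> stack = [C], depth=1
  pop -> removed C, stack = [], depth=0
  push(C) -> stack = [C], depth=1
  push(C) -> stack = [C,C], depth=2
  push(B) -> stack = [C,C,B], depth=3
Final depth = 3

3


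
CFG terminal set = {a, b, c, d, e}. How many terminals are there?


Terminal symbols: a, b, c, d, e
Counting each: a (#1), b (#2), c (#3), d (#4), e (#5)
Total = 5

5


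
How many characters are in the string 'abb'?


String: 'abb'
Counting characters:
  'a' appears 1 time(s)
  'b' appears 2 time(s)
Total length = 1 + 2 = 3

3


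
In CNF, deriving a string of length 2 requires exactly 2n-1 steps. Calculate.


Chomsky Normal Form derivation:
String length n = 2
Each step either:
  - Splits a nonterminal into two (n-1 such steps)
  - Converts a nonterminal to terminal (n such steps)
Total = (n-1) + n = 2n - 1
= 2(2) - 1
= 4 - 1
= 3

3


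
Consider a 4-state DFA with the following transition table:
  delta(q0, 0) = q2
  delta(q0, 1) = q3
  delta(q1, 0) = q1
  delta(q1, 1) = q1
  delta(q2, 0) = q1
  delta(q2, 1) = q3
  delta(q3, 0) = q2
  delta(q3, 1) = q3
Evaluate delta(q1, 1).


Looking up transition function:
delta(q1, 1) in the table
Row: q1, Column: 1
Result: q1

q1


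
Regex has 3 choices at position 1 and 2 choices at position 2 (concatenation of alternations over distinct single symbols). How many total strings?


First group: 3 alternatives
Second group: 2 alternatives
Concatenation: each choice from group 1 pairs with each from group 2
Total = 3 x 2 = 6

6


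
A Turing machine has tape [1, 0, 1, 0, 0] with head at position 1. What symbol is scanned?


Tape: [1, 0, 1, 0, 0]
Positions: 0 1 2 3 4
Values:    1 0 1 0 0
Head at position 1
tape[1] = 0

0


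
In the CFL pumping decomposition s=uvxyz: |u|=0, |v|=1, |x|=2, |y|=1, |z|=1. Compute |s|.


|s| = |u| + |v| + |x| + |y| + |z|
= 0 + 1 + 2 + 1 + 1
= 1 + 2 + 2
= 3 + 2
= 5

5


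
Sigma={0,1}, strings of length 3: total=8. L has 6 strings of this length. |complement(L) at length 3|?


Alphabet: {0,1}
String length: 3
Total strings of length 3 = 2^3 = 8
Strings in L = 6
Complement = total - |L|
= 8 - 6
= 2

2


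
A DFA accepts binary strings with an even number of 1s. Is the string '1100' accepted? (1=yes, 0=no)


DFA has 2 states: q_even (start, accept=yes) and q_odd
Processing string '1100' character by character:
  Position 0: read '1', 1-count=1 -> q_odd
  Position 1: read '1', 1-count=2 -> q_even
  Position 2: read '0', 1-count=2 -> q_even (no change)
  Position 3: read '0', 1-count=2 -> q_even (no change)
Final state: q_even, total 1s = 2 (even); the DFA requires an even count -> accept

1


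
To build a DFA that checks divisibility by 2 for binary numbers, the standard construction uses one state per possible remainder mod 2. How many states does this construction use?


Divisibility by 2 is tracked via the remainder mod 2: 0, 1, ..., 1
The construction assigns one state to each remainder
Number of remainders = 2

2


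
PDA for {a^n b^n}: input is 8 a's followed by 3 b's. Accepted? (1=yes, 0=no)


Language requires equal numbers of a's and b's
PDA pushes for each 'a', pops for each 'b'
Number of a's = 8
Number of b's = 3
8 != 3 -> Reject

0


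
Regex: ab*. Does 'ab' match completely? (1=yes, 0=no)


Pattern: ab*
String: 'ab'
Pattern requires: exactly one 'a' followed by zero or more 'b's
First char is 'a' -> OK
Rest 'b': all b's? Yes
Result: 1

1


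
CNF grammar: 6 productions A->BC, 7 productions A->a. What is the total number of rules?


CNF allows two rule forms:
  A -> BC (binary): 6 rules
  A -> a (terminal): 7 rules
Total = 6 + 7 = 13

13


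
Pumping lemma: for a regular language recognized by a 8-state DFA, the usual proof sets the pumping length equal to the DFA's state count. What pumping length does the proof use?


Pumping lemma for regular languages (standard proof):
Take p = |Q|, the number of DFA states.
Any string of length >= |Q| passes through |Q|+1 states while reading its first |Q| symbols,
so by pigeonhole some state repeats, giving the loop that can be pumped.
Here |Q| = 8
Therefore the proof uses p = 8

8


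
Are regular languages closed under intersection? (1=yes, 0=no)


Regular languages are closed under:
- Union (DFA product construction)
- Intersection (DFA product construction)
- Complement (swap accept/reject states)
- Concatenation (NFA construction)
- Kleene star (NFA construction)
intersection is in this list
Therefore: closed

1


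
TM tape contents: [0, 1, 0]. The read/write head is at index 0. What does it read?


Tape: [0, 1, 0]
Positions: 0 1 2
Values:    0 1 0
Head at position 0
tape[0] = 0

0


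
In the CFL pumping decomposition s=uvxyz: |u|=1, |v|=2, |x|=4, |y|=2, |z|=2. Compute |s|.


|s| = |u| + |v| + |x| + |y| + |z|
= 1 + 2 + 4 + 2 + 2
= 3 + 4 + 4
= 7 + 4
= 11

11


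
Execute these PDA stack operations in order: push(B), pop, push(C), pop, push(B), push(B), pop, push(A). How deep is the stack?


Tracing stack operations:
  push(B) -> stack = [B], depth=1
  pop -> removed B, stack = [], depth=0
  push(C) -> stack = [C], depth=1
  pop -> removed C, stack = [], depth=0
  push(B) -> stack = [B], depth=1
  push(B) -> stack = [B,B], depth=2
  pop -> removed B, stack = [B], depth=1
  push(A) -> stack = [B,A], depth=2
Final depth = 2

2


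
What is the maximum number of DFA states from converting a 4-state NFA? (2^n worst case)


NFA has 4 states
Subset construction: each DFA state = subset of NFA states
Maximum subsets = 2^4
2^4 = 16

16


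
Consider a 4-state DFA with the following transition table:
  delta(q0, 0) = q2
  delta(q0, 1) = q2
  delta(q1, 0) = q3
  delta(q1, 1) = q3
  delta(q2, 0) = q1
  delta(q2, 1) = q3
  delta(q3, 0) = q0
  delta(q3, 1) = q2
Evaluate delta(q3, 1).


Looking up transition function:
delta(q3, 1) in the table
Row: q3, Column: 1
Result: q2

q2


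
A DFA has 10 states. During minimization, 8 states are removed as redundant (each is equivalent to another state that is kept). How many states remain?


Original DFA: 10 states
Redundant states removed: 8
Minimized states = original - removed
= 10 - 8
= 2

2


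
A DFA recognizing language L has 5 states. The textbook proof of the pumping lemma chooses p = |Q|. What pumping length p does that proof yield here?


Pumping lemma for regular languages (standard proof):
Take p = |Q|, the number of DFA states.
Any string of length >= |Q| passes through |Q|+1 states while reading its first |Q| symbols,
so by pigeonhole some state repeats, giving the loop that can be pumped.
Here |Q| = 5
Therefore the proof uses p = 5

5


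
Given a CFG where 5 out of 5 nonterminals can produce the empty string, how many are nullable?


Nonterminals: {S, A, B, C, D}
A nonterminal is nullable if it can derive epsilon
Counting nullable nonterminals: 5
Total nullable = 5

5


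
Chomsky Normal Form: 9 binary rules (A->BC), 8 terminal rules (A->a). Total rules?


CNF allows two rule forms:
  A -> BC (binary): 9 rules
  A -> a (terminal): 8 rules
Total = 9 + 8 = 17

17


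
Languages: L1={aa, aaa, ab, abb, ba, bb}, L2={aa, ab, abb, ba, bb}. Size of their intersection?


L1 = {aa, aaa, ab, abb, ba, bb}
L2 = {aa, ab, abb, ba, bb}
Checking each string in L1 against L2:
  'aa': in L2? Yes
  'aaa': in L2? No
  'ab': in L2? Yes
  'abb': in L2? Yes
  'ba': in L2? Yes
  'bb': in L2? Yes
Intersection = {aa, ab, abb, ba, bb}
|L1 ∩ L2| = 5

5


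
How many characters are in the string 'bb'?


String: 'bb'
Counting characters:
  'b' appears 2 time(s)
Total length = 0 + 2 = 2

2


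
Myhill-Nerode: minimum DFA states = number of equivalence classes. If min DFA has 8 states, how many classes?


Myhill-Nerode theorem:
Number of equivalence classes = number of states in minimal DFA
Minimal DFA states = 8
Therefore equivalence classes = 8

8


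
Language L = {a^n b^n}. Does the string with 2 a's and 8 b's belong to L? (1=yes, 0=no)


Language requires equal numbers of a's and b's
PDA pushes for each 'a', pops for each 'b'
Number of a's = 2
Number of b's = 8
2 != 8 -> Reject

0


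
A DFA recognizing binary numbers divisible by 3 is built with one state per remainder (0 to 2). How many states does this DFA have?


Divisibility by 3 is tracked via the remainder mod 3: 0, 1, ..., 2
The construction assigns one state to each remainder
Number of remainders = 3

3


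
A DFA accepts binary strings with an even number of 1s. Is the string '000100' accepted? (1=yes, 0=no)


DFA has 2 states: q_even (start, accept=yes) and q_odd
Processing string '000100' character by character:
  Position 0: read '0', 1-count=0 -> q_even (no change)
  Position 1: read '0', 1-count=0 -> q_even (no change)
  Position 2: read '0', 1-count=0 -> q_even (no change)
  Position 3: read '1', 1-count=1 -> q_odd
  Position 4: read '0', 1-count=1 -> q_odd (no change)
  Position 5: read '0', 1-count=1 -> q_odd (no change)
Final state: q_odd, total 1s = 1 (odd); the DFA requires an even count -> reject

0


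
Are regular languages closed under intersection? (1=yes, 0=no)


Regular languages are closed under all standard operations:
- Union: Yes (product construction)
- Intersection: Yes (product construction)
- Complement: Yes (swap accept/reject)
- Concatenation: Yes (NFA construction)
Operation: intersection -> Closed

1


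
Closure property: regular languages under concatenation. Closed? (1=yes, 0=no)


Regular languages are closed under:
- Union (DFA product construction)
- Intersection (DFA product construction)
- Complement (swap accept/reject states)
- Concatenation (NFA construction)
- Kleene star (NFA construction)
concatenation is in this list
Therefore: closed

1


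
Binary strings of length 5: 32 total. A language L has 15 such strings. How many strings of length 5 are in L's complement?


Alphabet: {0,1}
String length: 5
Total strings of length 5 = 2^5 = 32
Strings in L = 15
Complement = total - |L|
= 32 - 15
= 17

17


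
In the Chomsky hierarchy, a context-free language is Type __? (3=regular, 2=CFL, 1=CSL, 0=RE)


Chomsky hierarchy levels:
  Type 3: Regular (DFA/NFA/regex)
  Type 2: Context-free (PDA)
  Type 1: Context-sensitive
  Type 0: Recursively enumerable (TM)
'context-free' corresponds to Type 2

2
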